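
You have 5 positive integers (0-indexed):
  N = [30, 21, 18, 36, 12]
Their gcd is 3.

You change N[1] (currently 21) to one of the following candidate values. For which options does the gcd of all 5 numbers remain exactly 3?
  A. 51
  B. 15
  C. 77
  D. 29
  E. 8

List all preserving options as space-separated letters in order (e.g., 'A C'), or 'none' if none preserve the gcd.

Answer: A B

Derivation:
Old gcd = 3; gcd of others (without N[1]) = 6
New gcd for candidate v: gcd(6, v). Preserves old gcd iff gcd(6, v) = 3.
  Option A: v=51, gcd(6,51)=3 -> preserves
  Option B: v=15, gcd(6,15)=3 -> preserves
  Option C: v=77, gcd(6,77)=1 -> changes
  Option D: v=29, gcd(6,29)=1 -> changes
  Option E: v=8, gcd(6,8)=2 -> changes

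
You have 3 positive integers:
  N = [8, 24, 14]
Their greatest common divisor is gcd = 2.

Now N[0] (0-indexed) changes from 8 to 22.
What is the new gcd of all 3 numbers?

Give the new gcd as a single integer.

Numbers: [8, 24, 14], gcd = 2
Change: index 0, 8 -> 22
gcd of the OTHER numbers (without index 0): gcd([24, 14]) = 2
New gcd = gcd(g_others, new_val) = gcd(2, 22) = 2

Answer: 2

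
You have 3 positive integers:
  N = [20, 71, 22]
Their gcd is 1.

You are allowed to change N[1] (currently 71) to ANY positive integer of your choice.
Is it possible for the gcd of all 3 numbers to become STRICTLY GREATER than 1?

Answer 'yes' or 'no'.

Answer: yes

Derivation:
Current gcd = 1
gcd of all OTHER numbers (without N[1]=71): gcd([20, 22]) = 2
The new gcd after any change is gcd(2, new_value).
This can be at most 2.
Since 2 > old gcd 1, the gcd CAN increase (e.g., set N[1] = 2).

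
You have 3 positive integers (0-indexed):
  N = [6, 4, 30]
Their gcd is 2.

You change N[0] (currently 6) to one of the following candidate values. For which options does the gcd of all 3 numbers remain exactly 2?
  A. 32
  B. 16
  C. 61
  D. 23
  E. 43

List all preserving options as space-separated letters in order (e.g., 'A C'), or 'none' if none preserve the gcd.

Old gcd = 2; gcd of others (without N[0]) = 2
New gcd for candidate v: gcd(2, v). Preserves old gcd iff gcd(2, v) = 2.
  Option A: v=32, gcd(2,32)=2 -> preserves
  Option B: v=16, gcd(2,16)=2 -> preserves
  Option C: v=61, gcd(2,61)=1 -> changes
  Option D: v=23, gcd(2,23)=1 -> changes
  Option E: v=43, gcd(2,43)=1 -> changes

Answer: A B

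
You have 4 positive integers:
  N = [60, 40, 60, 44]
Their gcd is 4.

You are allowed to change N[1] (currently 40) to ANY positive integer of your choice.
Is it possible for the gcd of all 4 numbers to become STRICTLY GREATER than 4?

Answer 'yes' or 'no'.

Current gcd = 4
gcd of all OTHER numbers (without N[1]=40): gcd([60, 60, 44]) = 4
The new gcd after any change is gcd(4, new_value).
This can be at most 4.
Since 4 = old gcd 4, the gcd can only stay the same or decrease.

Answer: no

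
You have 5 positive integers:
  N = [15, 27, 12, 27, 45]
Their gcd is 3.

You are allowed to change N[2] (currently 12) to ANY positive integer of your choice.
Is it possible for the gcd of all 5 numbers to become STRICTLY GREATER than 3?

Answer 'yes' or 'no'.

Answer: no

Derivation:
Current gcd = 3
gcd of all OTHER numbers (without N[2]=12): gcd([15, 27, 27, 45]) = 3
The new gcd after any change is gcd(3, new_value).
This can be at most 3.
Since 3 = old gcd 3, the gcd can only stay the same or decrease.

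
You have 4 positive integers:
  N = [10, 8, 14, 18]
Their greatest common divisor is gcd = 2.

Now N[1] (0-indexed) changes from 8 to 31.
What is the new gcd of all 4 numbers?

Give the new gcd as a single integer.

Numbers: [10, 8, 14, 18], gcd = 2
Change: index 1, 8 -> 31
gcd of the OTHER numbers (without index 1): gcd([10, 14, 18]) = 2
New gcd = gcd(g_others, new_val) = gcd(2, 31) = 1

Answer: 1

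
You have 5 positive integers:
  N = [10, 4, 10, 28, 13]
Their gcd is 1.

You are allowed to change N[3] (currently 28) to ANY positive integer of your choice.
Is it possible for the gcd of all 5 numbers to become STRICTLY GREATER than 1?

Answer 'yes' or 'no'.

Current gcd = 1
gcd of all OTHER numbers (without N[3]=28): gcd([10, 4, 10, 13]) = 1
The new gcd after any change is gcd(1, new_value).
This can be at most 1.
Since 1 = old gcd 1, the gcd can only stay the same or decrease.

Answer: no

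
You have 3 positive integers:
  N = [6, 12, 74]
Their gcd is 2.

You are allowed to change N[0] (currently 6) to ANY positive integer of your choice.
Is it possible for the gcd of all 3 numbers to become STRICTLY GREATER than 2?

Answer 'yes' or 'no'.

Current gcd = 2
gcd of all OTHER numbers (without N[0]=6): gcd([12, 74]) = 2
The new gcd after any change is gcd(2, new_value).
This can be at most 2.
Since 2 = old gcd 2, the gcd can only stay the same or decrease.

Answer: no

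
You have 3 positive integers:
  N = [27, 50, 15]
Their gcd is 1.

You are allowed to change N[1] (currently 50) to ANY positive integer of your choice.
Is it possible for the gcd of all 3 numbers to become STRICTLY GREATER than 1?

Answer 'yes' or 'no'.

Current gcd = 1
gcd of all OTHER numbers (without N[1]=50): gcd([27, 15]) = 3
The new gcd after any change is gcd(3, new_value).
This can be at most 3.
Since 3 > old gcd 1, the gcd CAN increase (e.g., set N[1] = 3).

Answer: yes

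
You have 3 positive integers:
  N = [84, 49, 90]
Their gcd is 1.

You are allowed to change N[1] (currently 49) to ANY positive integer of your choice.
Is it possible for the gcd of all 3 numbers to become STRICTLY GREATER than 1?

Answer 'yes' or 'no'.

Answer: yes

Derivation:
Current gcd = 1
gcd of all OTHER numbers (without N[1]=49): gcd([84, 90]) = 6
The new gcd after any change is gcd(6, new_value).
This can be at most 6.
Since 6 > old gcd 1, the gcd CAN increase (e.g., set N[1] = 6).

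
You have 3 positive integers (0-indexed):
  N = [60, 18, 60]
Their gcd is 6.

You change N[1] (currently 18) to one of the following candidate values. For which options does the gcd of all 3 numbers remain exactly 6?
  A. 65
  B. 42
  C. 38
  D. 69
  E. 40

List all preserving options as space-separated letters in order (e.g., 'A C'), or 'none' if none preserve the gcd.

Answer: B

Derivation:
Old gcd = 6; gcd of others (without N[1]) = 60
New gcd for candidate v: gcd(60, v). Preserves old gcd iff gcd(60, v) = 6.
  Option A: v=65, gcd(60,65)=5 -> changes
  Option B: v=42, gcd(60,42)=6 -> preserves
  Option C: v=38, gcd(60,38)=2 -> changes
  Option D: v=69, gcd(60,69)=3 -> changes
  Option E: v=40, gcd(60,40)=20 -> changes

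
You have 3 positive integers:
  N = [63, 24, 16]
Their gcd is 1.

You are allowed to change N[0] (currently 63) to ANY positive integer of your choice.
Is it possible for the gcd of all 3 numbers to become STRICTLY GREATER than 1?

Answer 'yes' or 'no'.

Current gcd = 1
gcd of all OTHER numbers (without N[0]=63): gcd([24, 16]) = 8
The new gcd after any change is gcd(8, new_value).
This can be at most 8.
Since 8 > old gcd 1, the gcd CAN increase (e.g., set N[0] = 8).

Answer: yes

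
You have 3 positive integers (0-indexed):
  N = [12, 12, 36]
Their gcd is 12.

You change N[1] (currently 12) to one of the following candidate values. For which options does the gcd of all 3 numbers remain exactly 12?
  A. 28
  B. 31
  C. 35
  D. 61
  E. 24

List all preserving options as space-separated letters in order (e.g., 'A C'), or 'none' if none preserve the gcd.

Old gcd = 12; gcd of others (without N[1]) = 12
New gcd for candidate v: gcd(12, v). Preserves old gcd iff gcd(12, v) = 12.
  Option A: v=28, gcd(12,28)=4 -> changes
  Option B: v=31, gcd(12,31)=1 -> changes
  Option C: v=35, gcd(12,35)=1 -> changes
  Option D: v=61, gcd(12,61)=1 -> changes
  Option E: v=24, gcd(12,24)=12 -> preserves

Answer: E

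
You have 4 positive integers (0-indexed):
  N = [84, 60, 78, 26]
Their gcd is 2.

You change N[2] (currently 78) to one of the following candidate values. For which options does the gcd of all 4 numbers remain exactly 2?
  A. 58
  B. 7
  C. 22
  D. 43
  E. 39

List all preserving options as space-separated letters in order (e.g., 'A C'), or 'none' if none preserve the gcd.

Answer: A C

Derivation:
Old gcd = 2; gcd of others (without N[2]) = 2
New gcd for candidate v: gcd(2, v). Preserves old gcd iff gcd(2, v) = 2.
  Option A: v=58, gcd(2,58)=2 -> preserves
  Option B: v=7, gcd(2,7)=1 -> changes
  Option C: v=22, gcd(2,22)=2 -> preserves
  Option D: v=43, gcd(2,43)=1 -> changes
  Option E: v=39, gcd(2,39)=1 -> changes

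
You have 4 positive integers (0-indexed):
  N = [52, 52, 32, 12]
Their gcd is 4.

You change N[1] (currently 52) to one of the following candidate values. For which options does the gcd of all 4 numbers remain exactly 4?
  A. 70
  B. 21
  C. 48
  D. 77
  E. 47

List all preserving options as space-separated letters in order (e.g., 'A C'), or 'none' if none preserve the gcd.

Old gcd = 4; gcd of others (without N[1]) = 4
New gcd for candidate v: gcd(4, v). Preserves old gcd iff gcd(4, v) = 4.
  Option A: v=70, gcd(4,70)=2 -> changes
  Option B: v=21, gcd(4,21)=1 -> changes
  Option C: v=48, gcd(4,48)=4 -> preserves
  Option D: v=77, gcd(4,77)=1 -> changes
  Option E: v=47, gcd(4,47)=1 -> changes

Answer: C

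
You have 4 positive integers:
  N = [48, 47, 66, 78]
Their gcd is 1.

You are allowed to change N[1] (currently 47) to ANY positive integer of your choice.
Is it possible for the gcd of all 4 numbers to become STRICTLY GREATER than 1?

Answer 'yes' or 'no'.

Current gcd = 1
gcd of all OTHER numbers (without N[1]=47): gcd([48, 66, 78]) = 6
The new gcd after any change is gcd(6, new_value).
This can be at most 6.
Since 6 > old gcd 1, the gcd CAN increase (e.g., set N[1] = 6).

Answer: yes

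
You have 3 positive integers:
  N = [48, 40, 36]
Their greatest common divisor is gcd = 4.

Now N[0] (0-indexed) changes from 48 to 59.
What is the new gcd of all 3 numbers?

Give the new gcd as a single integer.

Answer: 1

Derivation:
Numbers: [48, 40, 36], gcd = 4
Change: index 0, 48 -> 59
gcd of the OTHER numbers (without index 0): gcd([40, 36]) = 4
New gcd = gcd(g_others, new_val) = gcd(4, 59) = 1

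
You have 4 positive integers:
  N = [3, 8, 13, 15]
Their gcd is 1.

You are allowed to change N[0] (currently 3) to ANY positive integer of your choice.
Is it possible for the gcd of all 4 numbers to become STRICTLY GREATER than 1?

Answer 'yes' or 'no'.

Answer: no

Derivation:
Current gcd = 1
gcd of all OTHER numbers (without N[0]=3): gcd([8, 13, 15]) = 1
The new gcd after any change is gcd(1, new_value).
This can be at most 1.
Since 1 = old gcd 1, the gcd can only stay the same or decrease.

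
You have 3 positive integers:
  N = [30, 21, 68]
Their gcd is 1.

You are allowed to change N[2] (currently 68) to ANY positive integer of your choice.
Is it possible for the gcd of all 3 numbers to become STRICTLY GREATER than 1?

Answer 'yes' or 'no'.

Current gcd = 1
gcd of all OTHER numbers (without N[2]=68): gcd([30, 21]) = 3
The new gcd after any change is gcd(3, new_value).
This can be at most 3.
Since 3 > old gcd 1, the gcd CAN increase (e.g., set N[2] = 3).

Answer: yes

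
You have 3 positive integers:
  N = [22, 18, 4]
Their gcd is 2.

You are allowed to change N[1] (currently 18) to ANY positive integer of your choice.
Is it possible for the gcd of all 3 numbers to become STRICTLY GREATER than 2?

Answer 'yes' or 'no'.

Answer: no

Derivation:
Current gcd = 2
gcd of all OTHER numbers (without N[1]=18): gcd([22, 4]) = 2
The new gcd after any change is gcd(2, new_value).
This can be at most 2.
Since 2 = old gcd 2, the gcd can only stay the same or decrease.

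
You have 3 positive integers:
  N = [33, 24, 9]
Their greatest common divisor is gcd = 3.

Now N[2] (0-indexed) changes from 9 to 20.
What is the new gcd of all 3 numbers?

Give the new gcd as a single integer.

Answer: 1

Derivation:
Numbers: [33, 24, 9], gcd = 3
Change: index 2, 9 -> 20
gcd of the OTHER numbers (without index 2): gcd([33, 24]) = 3
New gcd = gcd(g_others, new_val) = gcd(3, 20) = 1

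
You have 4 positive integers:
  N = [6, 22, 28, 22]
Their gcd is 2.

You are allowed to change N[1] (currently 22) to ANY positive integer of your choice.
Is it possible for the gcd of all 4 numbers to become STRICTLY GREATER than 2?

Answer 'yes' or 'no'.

Current gcd = 2
gcd of all OTHER numbers (without N[1]=22): gcd([6, 28, 22]) = 2
The new gcd after any change is gcd(2, new_value).
This can be at most 2.
Since 2 = old gcd 2, the gcd can only stay the same or decrease.

Answer: no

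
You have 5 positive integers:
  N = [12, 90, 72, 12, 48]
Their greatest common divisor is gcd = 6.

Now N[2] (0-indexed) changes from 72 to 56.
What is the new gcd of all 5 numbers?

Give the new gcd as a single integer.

Answer: 2

Derivation:
Numbers: [12, 90, 72, 12, 48], gcd = 6
Change: index 2, 72 -> 56
gcd of the OTHER numbers (without index 2): gcd([12, 90, 12, 48]) = 6
New gcd = gcd(g_others, new_val) = gcd(6, 56) = 2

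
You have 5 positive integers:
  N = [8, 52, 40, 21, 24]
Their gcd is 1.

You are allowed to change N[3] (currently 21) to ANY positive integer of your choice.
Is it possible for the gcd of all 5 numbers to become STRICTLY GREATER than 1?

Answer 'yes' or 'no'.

Answer: yes

Derivation:
Current gcd = 1
gcd of all OTHER numbers (without N[3]=21): gcd([8, 52, 40, 24]) = 4
The new gcd after any change is gcd(4, new_value).
This can be at most 4.
Since 4 > old gcd 1, the gcd CAN increase (e.g., set N[3] = 4).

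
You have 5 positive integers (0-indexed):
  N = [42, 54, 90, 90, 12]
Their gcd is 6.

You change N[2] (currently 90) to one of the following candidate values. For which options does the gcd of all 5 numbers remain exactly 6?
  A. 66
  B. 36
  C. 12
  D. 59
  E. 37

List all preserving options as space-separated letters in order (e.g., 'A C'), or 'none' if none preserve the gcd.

Old gcd = 6; gcd of others (without N[2]) = 6
New gcd for candidate v: gcd(6, v). Preserves old gcd iff gcd(6, v) = 6.
  Option A: v=66, gcd(6,66)=6 -> preserves
  Option B: v=36, gcd(6,36)=6 -> preserves
  Option C: v=12, gcd(6,12)=6 -> preserves
  Option D: v=59, gcd(6,59)=1 -> changes
  Option E: v=37, gcd(6,37)=1 -> changes

Answer: A B C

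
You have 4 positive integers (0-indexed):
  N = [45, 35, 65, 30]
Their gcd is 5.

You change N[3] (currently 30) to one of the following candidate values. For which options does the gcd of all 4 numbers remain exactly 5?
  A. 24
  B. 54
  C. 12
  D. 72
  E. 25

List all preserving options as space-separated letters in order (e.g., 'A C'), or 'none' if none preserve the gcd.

Answer: E

Derivation:
Old gcd = 5; gcd of others (without N[3]) = 5
New gcd for candidate v: gcd(5, v). Preserves old gcd iff gcd(5, v) = 5.
  Option A: v=24, gcd(5,24)=1 -> changes
  Option B: v=54, gcd(5,54)=1 -> changes
  Option C: v=12, gcd(5,12)=1 -> changes
  Option D: v=72, gcd(5,72)=1 -> changes
  Option E: v=25, gcd(5,25)=5 -> preserves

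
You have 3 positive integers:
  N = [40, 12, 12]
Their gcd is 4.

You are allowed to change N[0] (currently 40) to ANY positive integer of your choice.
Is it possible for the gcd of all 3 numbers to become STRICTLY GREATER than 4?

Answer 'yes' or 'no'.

Current gcd = 4
gcd of all OTHER numbers (without N[0]=40): gcd([12, 12]) = 12
The new gcd after any change is gcd(12, new_value).
This can be at most 12.
Since 12 > old gcd 4, the gcd CAN increase (e.g., set N[0] = 12).

Answer: yes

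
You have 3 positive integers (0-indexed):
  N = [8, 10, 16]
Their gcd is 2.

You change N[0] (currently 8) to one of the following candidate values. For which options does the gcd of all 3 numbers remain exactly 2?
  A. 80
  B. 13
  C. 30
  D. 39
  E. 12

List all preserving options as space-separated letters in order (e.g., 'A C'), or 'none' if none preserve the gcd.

Old gcd = 2; gcd of others (without N[0]) = 2
New gcd for candidate v: gcd(2, v). Preserves old gcd iff gcd(2, v) = 2.
  Option A: v=80, gcd(2,80)=2 -> preserves
  Option B: v=13, gcd(2,13)=1 -> changes
  Option C: v=30, gcd(2,30)=2 -> preserves
  Option D: v=39, gcd(2,39)=1 -> changes
  Option E: v=12, gcd(2,12)=2 -> preserves

Answer: A C E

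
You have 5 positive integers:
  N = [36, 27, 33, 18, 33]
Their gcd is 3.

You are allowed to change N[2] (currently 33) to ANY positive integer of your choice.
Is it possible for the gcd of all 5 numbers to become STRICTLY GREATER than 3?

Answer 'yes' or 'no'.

Answer: no

Derivation:
Current gcd = 3
gcd of all OTHER numbers (without N[2]=33): gcd([36, 27, 18, 33]) = 3
The new gcd after any change is gcd(3, new_value).
This can be at most 3.
Since 3 = old gcd 3, the gcd can only stay the same or decrease.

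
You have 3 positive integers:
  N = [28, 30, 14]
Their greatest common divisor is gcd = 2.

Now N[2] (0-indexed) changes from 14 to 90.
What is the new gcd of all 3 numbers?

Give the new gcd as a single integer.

Numbers: [28, 30, 14], gcd = 2
Change: index 2, 14 -> 90
gcd of the OTHER numbers (without index 2): gcd([28, 30]) = 2
New gcd = gcd(g_others, new_val) = gcd(2, 90) = 2

Answer: 2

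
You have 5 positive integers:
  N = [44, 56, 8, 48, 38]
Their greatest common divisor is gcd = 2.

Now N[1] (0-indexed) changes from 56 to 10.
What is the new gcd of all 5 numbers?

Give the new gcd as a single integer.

Numbers: [44, 56, 8, 48, 38], gcd = 2
Change: index 1, 56 -> 10
gcd of the OTHER numbers (without index 1): gcd([44, 8, 48, 38]) = 2
New gcd = gcd(g_others, new_val) = gcd(2, 10) = 2

Answer: 2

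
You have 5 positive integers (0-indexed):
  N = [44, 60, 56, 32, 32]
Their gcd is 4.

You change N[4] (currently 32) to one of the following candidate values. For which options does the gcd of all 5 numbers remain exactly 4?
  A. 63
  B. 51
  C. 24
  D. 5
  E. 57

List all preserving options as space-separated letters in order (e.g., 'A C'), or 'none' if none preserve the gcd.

Answer: C

Derivation:
Old gcd = 4; gcd of others (without N[4]) = 4
New gcd for candidate v: gcd(4, v). Preserves old gcd iff gcd(4, v) = 4.
  Option A: v=63, gcd(4,63)=1 -> changes
  Option B: v=51, gcd(4,51)=1 -> changes
  Option C: v=24, gcd(4,24)=4 -> preserves
  Option D: v=5, gcd(4,5)=1 -> changes
  Option E: v=57, gcd(4,57)=1 -> changes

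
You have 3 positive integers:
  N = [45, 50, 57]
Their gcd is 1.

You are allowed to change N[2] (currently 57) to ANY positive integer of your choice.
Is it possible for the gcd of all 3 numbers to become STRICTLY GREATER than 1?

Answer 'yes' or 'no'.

Current gcd = 1
gcd of all OTHER numbers (without N[2]=57): gcd([45, 50]) = 5
The new gcd after any change is gcd(5, new_value).
This can be at most 5.
Since 5 > old gcd 1, the gcd CAN increase (e.g., set N[2] = 5).

Answer: yes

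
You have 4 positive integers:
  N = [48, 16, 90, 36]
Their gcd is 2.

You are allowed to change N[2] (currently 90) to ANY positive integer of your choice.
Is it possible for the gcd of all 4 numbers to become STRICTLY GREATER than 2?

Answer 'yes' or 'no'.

Current gcd = 2
gcd of all OTHER numbers (without N[2]=90): gcd([48, 16, 36]) = 4
The new gcd after any change is gcd(4, new_value).
This can be at most 4.
Since 4 > old gcd 2, the gcd CAN increase (e.g., set N[2] = 4).

Answer: yes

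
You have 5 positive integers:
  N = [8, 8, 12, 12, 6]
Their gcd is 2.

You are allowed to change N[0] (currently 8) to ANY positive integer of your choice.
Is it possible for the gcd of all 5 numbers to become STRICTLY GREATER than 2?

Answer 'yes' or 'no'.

Answer: no

Derivation:
Current gcd = 2
gcd of all OTHER numbers (without N[0]=8): gcd([8, 12, 12, 6]) = 2
The new gcd after any change is gcd(2, new_value).
This can be at most 2.
Since 2 = old gcd 2, the gcd can only stay the same or decrease.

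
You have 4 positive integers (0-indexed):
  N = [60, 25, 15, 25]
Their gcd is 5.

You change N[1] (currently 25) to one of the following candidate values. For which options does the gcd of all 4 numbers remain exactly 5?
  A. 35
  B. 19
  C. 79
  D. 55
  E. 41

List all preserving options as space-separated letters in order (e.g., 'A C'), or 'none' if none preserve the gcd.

Answer: A D

Derivation:
Old gcd = 5; gcd of others (without N[1]) = 5
New gcd for candidate v: gcd(5, v). Preserves old gcd iff gcd(5, v) = 5.
  Option A: v=35, gcd(5,35)=5 -> preserves
  Option B: v=19, gcd(5,19)=1 -> changes
  Option C: v=79, gcd(5,79)=1 -> changes
  Option D: v=55, gcd(5,55)=5 -> preserves
  Option E: v=41, gcd(5,41)=1 -> changes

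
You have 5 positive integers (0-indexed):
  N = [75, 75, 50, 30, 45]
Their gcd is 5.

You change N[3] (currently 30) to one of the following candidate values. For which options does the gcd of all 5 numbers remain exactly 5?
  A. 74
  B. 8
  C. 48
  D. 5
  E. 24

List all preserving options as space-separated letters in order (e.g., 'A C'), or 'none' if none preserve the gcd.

Old gcd = 5; gcd of others (without N[3]) = 5
New gcd for candidate v: gcd(5, v). Preserves old gcd iff gcd(5, v) = 5.
  Option A: v=74, gcd(5,74)=1 -> changes
  Option B: v=8, gcd(5,8)=1 -> changes
  Option C: v=48, gcd(5,48)=1 -> changes
  Option D: v=5, gcd(5,5)=5 -> preserves
  Option E: v=24, gcd(5,24)=1 -> changes

Answer: D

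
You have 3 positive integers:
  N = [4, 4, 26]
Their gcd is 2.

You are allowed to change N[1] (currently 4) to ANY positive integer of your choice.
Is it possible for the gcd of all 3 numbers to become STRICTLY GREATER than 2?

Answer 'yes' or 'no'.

Current gcd = 2
gcd of all OTHER numbers (without N[1]=4): gcd([4, 26]) = 2
The new gcd after any change is gcd(2, new_value).
This can be at most 2.
Since 2 = old gcd 2, the gcd can only stay the same or decrease.

Answer: no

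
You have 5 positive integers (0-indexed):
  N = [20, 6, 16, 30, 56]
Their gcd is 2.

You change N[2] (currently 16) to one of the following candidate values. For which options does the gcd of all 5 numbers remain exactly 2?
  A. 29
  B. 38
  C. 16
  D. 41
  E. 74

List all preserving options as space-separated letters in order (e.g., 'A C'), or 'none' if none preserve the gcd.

Old gcd = 2; gcd of others (without N[2]) = 2
New gcd for candidate v: gcd(2, v). Preserves old gcd iff gcd(2, v) = 2.
  Option A: v=29, gcd(2,29)=1 -> changes
  Option B: v=38, gcd(2,38)=2 -> preserves
  Option C: v=16, gcd(2,16)=2 -> preserves
  Option D: v=41, gcd(2,41)=1 -> changes
  Option E: v=74, gcd(2,74)=2 -> preserves

Answer: B C E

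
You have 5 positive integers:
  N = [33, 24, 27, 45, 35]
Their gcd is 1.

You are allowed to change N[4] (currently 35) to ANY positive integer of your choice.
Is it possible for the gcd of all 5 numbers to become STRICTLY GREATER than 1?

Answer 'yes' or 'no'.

Current gcd = 1
gcd of all OTHER numbers (without N[4]=35): gcd([33, 24, 27, 45]) = 3
The new gcd after any change is gcd(3, new_value).
This can be at most 3.
Since 3 > old gcd 1, the gcd CAN increase (e.g., set N[4] = 3).

Answer: yes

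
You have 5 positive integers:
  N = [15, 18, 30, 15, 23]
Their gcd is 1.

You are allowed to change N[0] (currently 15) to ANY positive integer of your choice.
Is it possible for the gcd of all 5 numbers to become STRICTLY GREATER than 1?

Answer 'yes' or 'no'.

Answer: no

Derivation:
Current gcd = 1
gcd of all OTHER numbers (without N[0]=15): gcd([18, 30, 15, 23]) = 1
The new gcd after any change is gcd(1, new_value).
This can be at most 1.
Since 1 = old gcd 1, the gcd can only stay the same or decrease.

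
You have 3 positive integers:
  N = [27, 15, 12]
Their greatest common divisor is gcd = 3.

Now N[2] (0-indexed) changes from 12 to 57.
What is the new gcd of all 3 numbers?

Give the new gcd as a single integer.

Numbers: [27, 15, 12], gcd = 3
Change: index 2, 12 -> 57
gcd of the OTHER numbers (without index 2): gcd([27, 15]) = 3
New gcd = gcd(g_others, new_val) = gcd(3, 57) = 3

Answer: 3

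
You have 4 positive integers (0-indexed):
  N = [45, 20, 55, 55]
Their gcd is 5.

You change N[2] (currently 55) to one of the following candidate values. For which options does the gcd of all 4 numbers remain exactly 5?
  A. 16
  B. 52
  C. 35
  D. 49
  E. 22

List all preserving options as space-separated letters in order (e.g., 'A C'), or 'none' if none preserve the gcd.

Answer: C

Derivation:
Old gcd = 5; gcd of others (without N[2]) = 5
New gcd for candidate v: gcd(5, v). Preserves old gcd iff gcd(5, v) = 5.
  Option A: v=16, gcd(5,16)=1 -> changes
  Option B: v=52, gcd(5,52)=1 -> changes
  Option C: v=35, gcd(5,35)=5 -> preserves
  Option D: v=49, gcd(5,49)=1 -> changes
  Option E: v=22, gcd(5,22)=1 -> changes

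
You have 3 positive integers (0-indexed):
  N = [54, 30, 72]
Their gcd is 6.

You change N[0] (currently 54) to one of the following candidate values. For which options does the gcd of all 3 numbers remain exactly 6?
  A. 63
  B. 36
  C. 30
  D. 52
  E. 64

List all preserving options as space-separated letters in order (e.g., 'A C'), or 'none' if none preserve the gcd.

Answer: B C

Derivation:
Old gcd = 6; gcd of others (without N[0]) = 6
New gcd for candidate v: gcd(6, v). Preserves old gcd iff gcd(6, v) = 6.
  Option A: v=63, gcd(6,63)=3 -> changes
  Option B: v=36, gcd(6,36)=6 -> preserves
  Option C: v=30, gcd(6,30)=6 -> preserves
  Option D: v=52, gcd(6,52)=2 -> changes
  Option E: v=64, gcd(6,64)=2 -> changes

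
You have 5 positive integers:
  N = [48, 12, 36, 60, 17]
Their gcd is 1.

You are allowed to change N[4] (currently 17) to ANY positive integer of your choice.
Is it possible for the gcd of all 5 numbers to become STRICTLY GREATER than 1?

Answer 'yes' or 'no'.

Current gcd = 1
gcd of all OTHER numbers (without N[4]=17): gcd([48, 12, 36, 60]) = 12
The new gcd after any change is gcd(12, new_value).
This can be at most 12.
Since 12 > old gcd 1, the gcd CAN increase (e.g., set N[4] = 12).

Answer: yes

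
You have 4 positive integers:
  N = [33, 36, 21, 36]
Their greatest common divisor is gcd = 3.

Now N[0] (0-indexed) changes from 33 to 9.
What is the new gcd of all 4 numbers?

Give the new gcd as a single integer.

Numbers: [33, 36, 21, 36], gcd = 3
Change: index 0, 33 -> 9
gcd of the OTHER numbers (without index 0): gcd([36, 21, 36]) = 3
New gcd = gcd(g_others, new_val) = gcd(3, 9) = 3

Answer: 3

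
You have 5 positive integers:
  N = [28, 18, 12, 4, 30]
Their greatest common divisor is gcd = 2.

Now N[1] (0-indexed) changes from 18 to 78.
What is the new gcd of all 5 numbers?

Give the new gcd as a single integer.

Answer: 2

Derivation:
Numbers: [28, 18, 12, 4, 30], gcd = 2
Change: index 1, 18 -> 78
gcd of the OTHER numbers (without index 1): gcd([28, 12, 4, 30]) = 2
New gcd = gcd(g_others, new_val) = gcd(2, 78) = 2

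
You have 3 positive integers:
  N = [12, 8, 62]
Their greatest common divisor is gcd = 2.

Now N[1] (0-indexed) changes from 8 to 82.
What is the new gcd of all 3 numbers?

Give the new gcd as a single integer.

Answer: 2

Derivation:
Numbers: [12, 8, 62], gcd = 2
Change: index 1, 8 -> 82
gcd of the OTHER numbers (without index 1): gcd([12, 62]) = 2
New gcd = gcd(g_others, new_val) = gcd(2, 82) = 2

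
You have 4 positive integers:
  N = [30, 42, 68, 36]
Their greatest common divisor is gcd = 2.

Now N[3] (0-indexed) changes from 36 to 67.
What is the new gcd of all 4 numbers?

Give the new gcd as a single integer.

Numbers: [30, 42, 68, 36], gcd = 2
Change: index 3, 36 -> 67
gcd of the OTHER numbers (without index 3): gcd([30, 42, 68]) = 2
New gcd = gcd(g_others, new_val) = gcd(2, 67) = 1

Answer: 1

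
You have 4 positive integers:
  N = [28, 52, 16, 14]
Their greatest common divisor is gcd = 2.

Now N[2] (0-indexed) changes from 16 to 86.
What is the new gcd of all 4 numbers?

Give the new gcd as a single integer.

Answer: 2

Derivation:
Numbers: [28, 52, 16, 14], gcd = 2
Change: index 2, 16 -> 86
gcd of the OTHER numbers (without index 2): gcd([28, 52, 14]) = 2
New gcd = gcd(g_others, new_val) = gcd(2, 86) = 2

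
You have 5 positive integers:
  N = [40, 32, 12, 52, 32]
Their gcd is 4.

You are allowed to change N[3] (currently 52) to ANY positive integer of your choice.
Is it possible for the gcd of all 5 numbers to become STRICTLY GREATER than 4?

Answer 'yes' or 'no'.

Current gcd = 4
gcd of all OTHER numbers (without N[3]=52): gcd([40, 32, 12, 32]) = 4
The new gcd after any change is gcd(4, new_value).
This can be at most 4.
Since 4 = old gcd 4, the gcd can only stay the same or decrease.

Answer: no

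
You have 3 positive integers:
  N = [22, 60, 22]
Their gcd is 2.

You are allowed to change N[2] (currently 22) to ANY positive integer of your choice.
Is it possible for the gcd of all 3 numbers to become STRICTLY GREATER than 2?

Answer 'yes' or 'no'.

Answer: no

Derivation:
Current gcd = 2
gcd of all OTHER numbers (without N[2]=22): gcd([22, 60]) = 2
The new gcd after any change is gcd(2, new_value).
This can be at most 2.
Since 2 = old gcd 2, the gcd can only stay the same or decrease.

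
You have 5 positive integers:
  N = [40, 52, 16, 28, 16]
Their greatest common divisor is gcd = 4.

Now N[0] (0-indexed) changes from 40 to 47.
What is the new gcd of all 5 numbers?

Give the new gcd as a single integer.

Numbers: [40, 52, 16, 28, 16], gcd = 4
Change: index 0, 40 -> 47
gcd of the OTHER numbers (without index 0): gcd([52, 16, 28, 16]) = 4
New gcd = gcd(g_others, new_val) = gcd(4, 47) = 1

Answer: 1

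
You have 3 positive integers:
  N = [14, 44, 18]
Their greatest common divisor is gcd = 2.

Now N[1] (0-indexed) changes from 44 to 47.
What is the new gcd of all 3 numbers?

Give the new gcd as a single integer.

Numbers: [14, 44, 18], gcd = 2
Change: index 1, 44 -> 47
gcd of the OTHER numbers (without index 1): gcd([14, 18]) = 2
New gcd = gcd(g_others, new_val) = gcd(2, 47) = 1

Answer: 1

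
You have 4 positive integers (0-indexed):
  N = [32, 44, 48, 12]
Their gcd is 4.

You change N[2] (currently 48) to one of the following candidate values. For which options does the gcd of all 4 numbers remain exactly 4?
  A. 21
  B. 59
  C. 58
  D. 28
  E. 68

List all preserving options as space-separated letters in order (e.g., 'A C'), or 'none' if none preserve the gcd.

Answer: D E

Derivation:
Old gcd = 4; gcd of others (without N[2]) = 4
New gcd for candidate v: gcd(4, v). Preserves old gcd iff gcd(4, v) = 4.
  Option A: v=21, gcd(4,21)=1 -> changes
  Option B: v=59, gcd(4,59)=1 -> changes
  Option C: v=58, gcd(4,58)=2 -> changes
  Option D: v=28, gcd(4,28)=4 -> preserves
  Option E: v=68, gcd(4,68)=4 -> preserves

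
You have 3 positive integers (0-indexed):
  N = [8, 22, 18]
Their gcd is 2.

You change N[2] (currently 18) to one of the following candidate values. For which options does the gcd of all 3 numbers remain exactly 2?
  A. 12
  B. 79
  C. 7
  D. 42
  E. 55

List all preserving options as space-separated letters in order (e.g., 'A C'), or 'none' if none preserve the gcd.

Answer: A D

Derivation:
Old gcd = 2; gcd of others (without N[2]) = 2
New gcd for candidate v: gcd(2, v). Preserves old gcd iff gcd(2, v) = 2.
  Option A: v=12, gcd(2,12)=2 -> preserves
  Option B: v=79, gcd(2,79)=1 -> changes
  Option C: v=7, gcd(2,7)=1 -> changes
  Option D: v=42, gcd(2,42)=2 -> preserves
  Option E: v=55, gcd(2,55)=1 -> changes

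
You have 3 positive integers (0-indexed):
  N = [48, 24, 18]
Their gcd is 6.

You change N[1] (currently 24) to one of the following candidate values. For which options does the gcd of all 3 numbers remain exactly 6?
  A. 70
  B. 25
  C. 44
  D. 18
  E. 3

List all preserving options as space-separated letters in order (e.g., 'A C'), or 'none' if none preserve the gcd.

Answer: D

Derivation:
Old gcd = 6; gcd of others (without N[1]) = 6
New gcd for candidate v: gcd(6, v). Preserves old gcd iff gcd(6, v) = 6.
  Option A: v=70, gcd(6,70)=2 -> changes
  Option B: v=25, gcd(6,25)=1 -> changes
  Option C: v=44, gcd(6,44)=2 -> changes
  Option D: v=18, gcd(6,18)=6 -> preserves
  Option E: v=3, gcd(6,3)=3 -> changes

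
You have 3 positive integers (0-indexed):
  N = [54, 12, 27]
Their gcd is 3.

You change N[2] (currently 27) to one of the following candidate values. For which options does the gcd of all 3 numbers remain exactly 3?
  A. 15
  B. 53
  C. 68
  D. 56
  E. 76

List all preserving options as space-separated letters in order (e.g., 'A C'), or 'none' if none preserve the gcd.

Answer: A

Derivation:
Old gcd = 3; gcd of others (without N[2]) = 6
New gcd for candidate v: gcd(6, v). Preserves old gcd iff gcd(6, v) = 3.
  Option A: v=15, gcd(6,15)=3 -> preserves
  Option B: v=53, gcd(6,53)=1 -> changes
  Option C: v=68, gcd(6,68)=2 -> changes
  Option D: v=56, gcd(6,56)=2 -> changes
  Option E: v=76, gcd(6,76)=2 -> changes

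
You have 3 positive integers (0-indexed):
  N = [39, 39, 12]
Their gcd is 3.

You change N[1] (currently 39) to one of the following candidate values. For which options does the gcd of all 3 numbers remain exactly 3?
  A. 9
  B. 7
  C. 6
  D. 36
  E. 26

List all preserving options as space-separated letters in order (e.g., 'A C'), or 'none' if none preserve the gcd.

Old gcd = 3; gcd of others (without N[1]) = 3
New gcd for candidate v: gcd(3, v). Preserves old gcd iff gcd(3, v) = 3.
  Option A: v=9, gcd(3,9)=3 -> preserves
  Option B: v=7, gcd(3,7)=1 -> changes
  Option C: v=6, gcd(3,6)=3 -> preserves
  Option D: v=36, gcd(3,36)=3 -> preserves
  Option E: v=26, gcd(3,26)=1 -> changes

Answer: A C D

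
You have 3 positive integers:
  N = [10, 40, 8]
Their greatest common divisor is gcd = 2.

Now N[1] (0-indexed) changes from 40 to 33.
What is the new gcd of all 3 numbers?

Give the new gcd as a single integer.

Numbers: [10, 40, 8], gcd = 2
Change: index 1, 40 -> 33
gcd of the OTHER numbers (without index 1): gcd([10, 8]) = 2
New gcd = gcd(g_others, new_val) = gcd(2, 33) = 1

Answer: 1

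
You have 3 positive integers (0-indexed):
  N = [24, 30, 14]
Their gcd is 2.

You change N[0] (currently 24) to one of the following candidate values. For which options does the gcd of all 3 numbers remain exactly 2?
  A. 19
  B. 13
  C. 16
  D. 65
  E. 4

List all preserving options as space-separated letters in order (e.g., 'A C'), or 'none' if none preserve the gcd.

Old gcd = 2; gcd of others (without N[0]) = 2
New gcd for candidate v: gcd(2, v). Preserves old gcd iff gcd(2, v) = 2.
  Option A: v=19, gcd(2,19)=1 -> changes
  Option B: v=13, gcd(2,13)=1 -> changes
  Option C: v=16, gcd(2,16)=2 -> preserves
  Option D: v=65, gcd(2,65)=1 -> changes
  Option E: v=4, gcd(2,4)=2 -> preserves

Answer: C E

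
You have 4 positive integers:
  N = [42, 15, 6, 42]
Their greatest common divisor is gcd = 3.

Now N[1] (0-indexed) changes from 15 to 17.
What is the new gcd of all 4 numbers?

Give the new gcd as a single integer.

Numbers: [42, 15, 6, 42], gcd = 3
Change: index 1, 15 -> 17
gcd of the OTHER numbers (without index 1): gcd([42, 6, 42]) = 6
New gcd = gcd(g_others, new_val) = gcd(6, 17) = 1

Answer: 1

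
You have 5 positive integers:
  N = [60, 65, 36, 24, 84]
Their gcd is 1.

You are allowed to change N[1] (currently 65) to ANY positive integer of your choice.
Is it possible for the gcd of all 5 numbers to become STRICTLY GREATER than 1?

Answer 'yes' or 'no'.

Answer: yes

Derivation:
Current gcd = 1
gcd of all OTHER numbers (without N[1]=65): gcd([60, 36, 24, 84]) = 12
The new gcd after any change is gcd(12, new_value).
This can be at most 12.
Since 12 > old gcd 1, the gcd CAN increase (e.g., set N[1] = 12).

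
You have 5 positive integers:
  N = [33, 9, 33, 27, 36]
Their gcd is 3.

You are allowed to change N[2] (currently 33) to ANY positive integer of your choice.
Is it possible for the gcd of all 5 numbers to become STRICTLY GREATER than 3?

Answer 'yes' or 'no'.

Answer: no

Derivation:
Current gcd = 3
gcd of all OTHER numbers (without N[2]=33): gcd([33, 9, 27, 36]) = 3
The new gcd after any change is gcd(3, new_value).
This can be at most 3.
Since 3 = old gcd 3, the gcd can only stay the same or decrease.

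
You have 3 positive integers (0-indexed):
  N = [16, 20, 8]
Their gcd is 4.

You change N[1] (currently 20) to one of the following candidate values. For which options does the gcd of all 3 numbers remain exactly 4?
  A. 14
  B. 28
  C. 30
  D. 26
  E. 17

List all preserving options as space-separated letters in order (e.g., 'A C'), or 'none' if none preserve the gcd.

Old gcd = 4; gcd of others (without N[1]) = 8
New gcd for candidate v: gcd(8, v). Preserves old gcd iff gcd(8, v) = 4.
  Option A: v=14, gcd(8,14)=2 -> changes
  Option B: v=28, gcd(8,28)=4 -> preserves
  Option C: v=30, gcd(8,30)=2 -> changes
  Option D: v=26, gcd(8,26)=2 -> changes
  Option E: v=17, gcd(8,17)=1 -> changes

Answer: B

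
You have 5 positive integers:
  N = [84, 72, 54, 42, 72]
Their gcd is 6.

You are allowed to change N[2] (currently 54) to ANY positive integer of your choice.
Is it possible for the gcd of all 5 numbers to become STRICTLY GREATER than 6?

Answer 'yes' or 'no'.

Answer: no

Derivation:
Current gcd = 6
gcd of all OTHER numbers (without N[2]=54): gcd([84, 72, 42, 72]) = 6
The new gcd after any change is gcd(6, new_value).
This can be at most 6.
Since 6 = old gcd 6, the gcd can only stay the same or decrease.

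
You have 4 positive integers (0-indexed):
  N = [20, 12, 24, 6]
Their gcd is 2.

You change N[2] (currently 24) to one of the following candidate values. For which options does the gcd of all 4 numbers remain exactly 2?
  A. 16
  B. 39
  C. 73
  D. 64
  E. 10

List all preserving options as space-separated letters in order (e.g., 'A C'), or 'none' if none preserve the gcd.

Old gcd = 2; gcd of others (without N[2]) = 2
New gcd for candidate v: gcd(2, v). Preserves old gcd iff gcd(2, v) = 2.
  Option A: v=16, gcd(2,16)=2 -> preserves
  Option B: v=39, gcd(2,39)=1 -> changes
  Option C: v=73, gcd(2,73)=1 -> changes
  Option D: v=64, gcd(2,64)=2 -> preserves
  Option E: v=10, gcd(2,10)=2 -> preserves

Answer: A D E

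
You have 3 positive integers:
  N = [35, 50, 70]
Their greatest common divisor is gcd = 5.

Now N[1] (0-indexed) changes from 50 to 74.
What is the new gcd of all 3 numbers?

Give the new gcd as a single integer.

Numbers: [35, 50, 70], gcd = 5
Change: index 1, 50 -> 74
gcd of the OTHER numbers (without index 1): gcd([35, 70]) = 35
New gcd = gcd(g_others, new_val) = gcd(35, 74) = 1

Answer: 1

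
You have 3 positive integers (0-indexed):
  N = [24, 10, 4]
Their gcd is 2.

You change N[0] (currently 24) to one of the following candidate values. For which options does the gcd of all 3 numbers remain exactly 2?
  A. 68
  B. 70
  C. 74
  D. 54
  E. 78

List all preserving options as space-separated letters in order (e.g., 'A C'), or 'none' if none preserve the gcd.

Old gcd = 2; gcd of others (without N[0]) = 2
New gcd for candidate v: gcd(2, v). Preserves old gcd iff gcd(2, v) = 2.
  Option A: v=68, gcd(2,68)=2 -> preserves
  Option B: v=70, gcd(2,70)=2 -> preserves
  Option C: v=74, gcd(2,74)=2 -> preserves
  Option D: v=54, gcd(2,54)=2 -> preserves
  Option E: v=78, gcd(2,78)=2 -> preserves

Answer: A B C D E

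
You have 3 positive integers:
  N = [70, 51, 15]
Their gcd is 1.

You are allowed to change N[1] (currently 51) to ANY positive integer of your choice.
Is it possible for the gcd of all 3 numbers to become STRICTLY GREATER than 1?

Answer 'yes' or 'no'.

Answer: yes

Derivation:
Current gcd = 1
gcd of all OTHER numbers (without N[1]=51): gcd([70, 15]) = 5
The new gcd after any change is gcd(5, new_value).
This can be at most 5.
Since 5 > old gcd 1, the gcd CAN increase (e.g., set N[1] = 5).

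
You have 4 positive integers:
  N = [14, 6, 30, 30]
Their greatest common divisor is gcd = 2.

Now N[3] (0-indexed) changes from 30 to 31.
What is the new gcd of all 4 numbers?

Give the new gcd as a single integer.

Numbers: [14, 6, 30, 30], gcd = 2
Change: index 3, 30 -> 31
gcd of the OTHER numbers (without index 3): gcd([14, 6, 30]) = 2
New gcd = gcd(g_others, new_val) = gcd(2, 31) = 1

Answer: 1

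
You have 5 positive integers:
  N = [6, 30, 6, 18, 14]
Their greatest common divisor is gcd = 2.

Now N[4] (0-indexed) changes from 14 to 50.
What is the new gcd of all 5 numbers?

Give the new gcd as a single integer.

Answer: 2

Derivation:
Numbers: [6, 30, 6, 18, 14], gcd = 2
Change: index 4, 14 -> 50
gcd of the OTHER numbers (without index 4): gcd([6, 30, 6, 18]) = 6
New gcd = gcd(g_others, new_val) = gcd(6, 50) = 2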